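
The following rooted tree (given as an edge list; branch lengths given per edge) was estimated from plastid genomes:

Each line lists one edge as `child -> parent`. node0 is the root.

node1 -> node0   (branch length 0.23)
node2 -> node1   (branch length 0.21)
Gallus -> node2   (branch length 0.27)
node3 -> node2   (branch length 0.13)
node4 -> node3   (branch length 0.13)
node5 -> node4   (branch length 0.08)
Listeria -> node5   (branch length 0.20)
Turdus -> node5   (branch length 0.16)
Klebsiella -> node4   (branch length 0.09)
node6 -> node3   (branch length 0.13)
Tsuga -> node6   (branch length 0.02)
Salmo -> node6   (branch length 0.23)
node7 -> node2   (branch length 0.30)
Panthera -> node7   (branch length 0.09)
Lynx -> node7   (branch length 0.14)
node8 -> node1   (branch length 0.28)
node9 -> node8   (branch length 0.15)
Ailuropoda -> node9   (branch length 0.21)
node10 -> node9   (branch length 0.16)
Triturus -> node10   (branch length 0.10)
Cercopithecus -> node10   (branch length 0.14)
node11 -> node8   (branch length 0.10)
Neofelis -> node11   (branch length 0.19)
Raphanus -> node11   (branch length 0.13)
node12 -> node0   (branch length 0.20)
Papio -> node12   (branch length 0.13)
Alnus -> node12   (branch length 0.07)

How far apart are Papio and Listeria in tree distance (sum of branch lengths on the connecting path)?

The path runs Papio → … → MRCA → … → Listeria; the MRCA is the root of the tree.
Branch lengths along that path: 0.13 + 0.20 + 0.23 + 0.21 + 0.13 + 0.13 + 0.08 + 0.20 = 1.31.

1.31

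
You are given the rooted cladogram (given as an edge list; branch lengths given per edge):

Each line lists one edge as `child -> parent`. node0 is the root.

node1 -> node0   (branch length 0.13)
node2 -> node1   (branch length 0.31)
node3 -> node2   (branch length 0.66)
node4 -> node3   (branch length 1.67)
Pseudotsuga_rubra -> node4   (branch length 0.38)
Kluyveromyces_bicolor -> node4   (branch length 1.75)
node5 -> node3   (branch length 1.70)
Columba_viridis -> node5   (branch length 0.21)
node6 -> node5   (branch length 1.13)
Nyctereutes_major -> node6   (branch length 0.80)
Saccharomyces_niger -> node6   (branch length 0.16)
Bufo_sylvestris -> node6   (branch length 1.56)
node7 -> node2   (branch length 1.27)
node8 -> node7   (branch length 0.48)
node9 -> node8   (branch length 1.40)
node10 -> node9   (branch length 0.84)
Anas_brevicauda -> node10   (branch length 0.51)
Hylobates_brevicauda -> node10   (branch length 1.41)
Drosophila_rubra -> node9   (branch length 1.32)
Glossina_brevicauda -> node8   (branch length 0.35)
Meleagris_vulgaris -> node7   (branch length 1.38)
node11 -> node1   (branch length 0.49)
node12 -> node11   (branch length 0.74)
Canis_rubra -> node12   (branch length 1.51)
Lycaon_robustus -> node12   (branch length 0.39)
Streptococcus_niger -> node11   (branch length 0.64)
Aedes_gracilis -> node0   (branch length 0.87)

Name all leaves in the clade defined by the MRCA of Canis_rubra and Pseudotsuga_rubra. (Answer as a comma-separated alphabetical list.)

Anas_brevicauda, Bufo_sylvestris, Canis_rubra, Columba_viridis, Drosophila_rubra, Glossina_brevicauda, Hylobates_brevicauda, Kluyveromyces_bicolor, Lycaon_robustus, Meleagris_vulgaris, Nyctereutes_major, Pseudotsuga_rubra, Saccharomyces_niger, Streptococcus_niger

Tracing Canis_rubra: it sits inside (Canis_rubra,Lycaon_robustus).
Tracing Pseudotsuga_rubra: it sits inside (Pseudotsuga_rubra,Kluyveromyces_bicolor).
The smallest clade enclosing both is ((((Pseudotsuga_rubra,Kluyveromyces_bicolor),(Columba_viridis,(Nyctereutes_major,Saccharomyces_niger,Bufo_sylvestris))),((((Anas_brevicauda,Hylobates_brevicauda),Drosophila_rubra),Glossina_brevicauda),Meleagris_vulgaris)),((Canis_rubra,Lycaon_robustus),Streptococcus_niger)); the answer is its 14 terminal taxa in alphabetical order.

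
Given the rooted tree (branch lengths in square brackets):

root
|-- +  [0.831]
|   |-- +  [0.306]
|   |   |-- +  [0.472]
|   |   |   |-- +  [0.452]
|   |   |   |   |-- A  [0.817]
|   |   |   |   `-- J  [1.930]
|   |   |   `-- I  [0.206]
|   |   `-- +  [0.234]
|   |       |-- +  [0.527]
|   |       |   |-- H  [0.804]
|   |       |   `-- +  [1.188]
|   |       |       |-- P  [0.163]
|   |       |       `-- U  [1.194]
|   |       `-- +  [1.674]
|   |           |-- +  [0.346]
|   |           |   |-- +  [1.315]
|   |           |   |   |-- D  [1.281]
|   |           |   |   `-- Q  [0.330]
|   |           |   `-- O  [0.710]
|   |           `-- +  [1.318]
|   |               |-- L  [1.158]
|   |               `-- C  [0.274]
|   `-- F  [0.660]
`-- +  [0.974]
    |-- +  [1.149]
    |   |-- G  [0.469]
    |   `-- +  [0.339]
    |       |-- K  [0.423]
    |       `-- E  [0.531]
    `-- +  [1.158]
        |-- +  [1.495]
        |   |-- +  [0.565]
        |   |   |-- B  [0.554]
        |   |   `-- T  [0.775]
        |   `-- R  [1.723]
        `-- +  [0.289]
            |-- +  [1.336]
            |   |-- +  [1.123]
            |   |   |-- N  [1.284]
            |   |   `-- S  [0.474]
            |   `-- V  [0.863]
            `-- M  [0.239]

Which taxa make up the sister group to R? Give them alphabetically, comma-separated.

B, T

R attaches to the tree at the node subtending ((B,T),R).
The other lineage descending from that same node — the sister group — is (B,T); its 2 tips in alphabetical order are the answer.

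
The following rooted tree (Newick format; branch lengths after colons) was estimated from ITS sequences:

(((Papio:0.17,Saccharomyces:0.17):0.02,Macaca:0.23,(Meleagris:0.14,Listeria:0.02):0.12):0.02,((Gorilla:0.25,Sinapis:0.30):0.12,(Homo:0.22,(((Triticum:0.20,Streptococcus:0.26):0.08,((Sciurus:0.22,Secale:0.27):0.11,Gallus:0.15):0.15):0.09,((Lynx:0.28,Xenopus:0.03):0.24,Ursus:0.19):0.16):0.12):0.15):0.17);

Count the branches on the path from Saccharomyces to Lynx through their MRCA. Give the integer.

9

The MRCA of Saccharomyces and Lynx is the root of the tree.
From Saccharomyces up to that node: 3 branches. From Lynx up to the same node: 6 branches. Total: 3 + 6 = 9.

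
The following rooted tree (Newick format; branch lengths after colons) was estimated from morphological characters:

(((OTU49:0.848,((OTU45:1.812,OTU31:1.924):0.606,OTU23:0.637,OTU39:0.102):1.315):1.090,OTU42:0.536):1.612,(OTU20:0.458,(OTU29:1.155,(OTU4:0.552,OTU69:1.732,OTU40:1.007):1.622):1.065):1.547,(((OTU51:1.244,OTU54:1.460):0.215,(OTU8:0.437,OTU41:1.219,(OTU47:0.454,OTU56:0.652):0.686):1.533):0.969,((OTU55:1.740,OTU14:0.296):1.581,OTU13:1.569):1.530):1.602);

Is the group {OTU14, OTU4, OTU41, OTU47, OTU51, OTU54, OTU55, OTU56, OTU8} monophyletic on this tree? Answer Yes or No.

No

The MRCA of the listed taxa is the root, so the smallest clade containing them is the whole tree.
That clade also contains OTU13, OTU20, OTU23, OTU29, OTU31, OTU39, OTU40, OTU42, OTU45, OTU49, OTU69, which are not in the proposed group, so the group is not monophyletic.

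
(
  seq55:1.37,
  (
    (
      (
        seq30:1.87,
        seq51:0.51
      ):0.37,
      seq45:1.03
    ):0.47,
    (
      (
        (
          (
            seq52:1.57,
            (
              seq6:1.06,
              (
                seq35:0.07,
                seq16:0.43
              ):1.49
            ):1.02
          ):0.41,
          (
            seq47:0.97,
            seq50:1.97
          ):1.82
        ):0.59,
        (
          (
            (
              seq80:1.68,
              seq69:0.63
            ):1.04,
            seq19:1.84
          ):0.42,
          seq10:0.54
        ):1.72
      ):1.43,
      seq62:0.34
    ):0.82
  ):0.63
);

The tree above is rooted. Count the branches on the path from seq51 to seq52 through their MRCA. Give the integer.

8

The MRCA of seq51 and seq52 is the node subtending (((seq30,seq51),seq45),((((seq52,(seq6,(seq35,seq16))),(seq47,seq50)),(((seq80,seq69),seq19),seq10)),seq62)).
From seq51 up to that node: 3 branches. From seq52 up to the same node: 5 branches. Total: 3 + 5 = 8.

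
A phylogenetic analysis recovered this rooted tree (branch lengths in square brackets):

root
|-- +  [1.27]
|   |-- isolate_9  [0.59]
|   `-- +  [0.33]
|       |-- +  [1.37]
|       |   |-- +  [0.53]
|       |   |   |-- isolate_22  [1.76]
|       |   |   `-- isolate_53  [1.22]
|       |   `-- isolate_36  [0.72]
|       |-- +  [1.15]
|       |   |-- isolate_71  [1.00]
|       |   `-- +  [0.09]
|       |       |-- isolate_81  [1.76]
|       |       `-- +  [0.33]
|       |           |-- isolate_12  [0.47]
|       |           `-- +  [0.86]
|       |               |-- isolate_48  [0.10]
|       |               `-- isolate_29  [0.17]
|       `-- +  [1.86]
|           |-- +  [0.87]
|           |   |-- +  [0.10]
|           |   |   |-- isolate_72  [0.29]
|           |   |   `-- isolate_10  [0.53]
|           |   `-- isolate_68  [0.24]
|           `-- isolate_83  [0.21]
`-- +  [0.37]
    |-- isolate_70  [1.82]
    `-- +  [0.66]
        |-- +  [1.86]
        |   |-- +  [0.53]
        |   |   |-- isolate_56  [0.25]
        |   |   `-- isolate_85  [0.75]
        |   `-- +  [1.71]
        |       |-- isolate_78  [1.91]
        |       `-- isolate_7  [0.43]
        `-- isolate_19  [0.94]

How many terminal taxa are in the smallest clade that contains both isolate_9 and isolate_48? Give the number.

The MRCA of isolate_9 and isolate_48 is the node subtending (isolate_9,(((isolate_22,isolate_53),isolate_36),(isolate_71,(isolate_81,(isolate_12,(isolate_48,isolate_29)))),(((isolate_72,isolate_10),isolate_68),isolate_83))).
That clade contains 13 terminal taxa: isolate_10, isolate_12, isolate_22, isolate_29, isolate_36, isolate_48, isolate_53, isolate_68, isolate_71, isolate_72, isolate_81, isolate_83, isolate_9.

13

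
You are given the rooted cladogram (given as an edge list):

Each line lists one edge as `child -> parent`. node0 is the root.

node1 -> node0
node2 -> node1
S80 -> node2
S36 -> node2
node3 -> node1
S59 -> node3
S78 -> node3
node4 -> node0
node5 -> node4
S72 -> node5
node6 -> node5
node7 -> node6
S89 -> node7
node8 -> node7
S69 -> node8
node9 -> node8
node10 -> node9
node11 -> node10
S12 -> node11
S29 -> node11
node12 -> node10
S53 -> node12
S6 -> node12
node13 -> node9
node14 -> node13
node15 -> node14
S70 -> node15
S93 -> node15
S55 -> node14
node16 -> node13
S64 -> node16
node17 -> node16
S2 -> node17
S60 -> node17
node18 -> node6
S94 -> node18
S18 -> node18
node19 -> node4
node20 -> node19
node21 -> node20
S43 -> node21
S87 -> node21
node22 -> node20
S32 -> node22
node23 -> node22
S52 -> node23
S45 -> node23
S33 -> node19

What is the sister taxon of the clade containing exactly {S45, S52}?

The clade containing exactly {S45, S52} attaches to the tree at the node subtending (S32,(S52,S45)).
The other lineage descending from that same node — the sister group — is the single tip S32.

S32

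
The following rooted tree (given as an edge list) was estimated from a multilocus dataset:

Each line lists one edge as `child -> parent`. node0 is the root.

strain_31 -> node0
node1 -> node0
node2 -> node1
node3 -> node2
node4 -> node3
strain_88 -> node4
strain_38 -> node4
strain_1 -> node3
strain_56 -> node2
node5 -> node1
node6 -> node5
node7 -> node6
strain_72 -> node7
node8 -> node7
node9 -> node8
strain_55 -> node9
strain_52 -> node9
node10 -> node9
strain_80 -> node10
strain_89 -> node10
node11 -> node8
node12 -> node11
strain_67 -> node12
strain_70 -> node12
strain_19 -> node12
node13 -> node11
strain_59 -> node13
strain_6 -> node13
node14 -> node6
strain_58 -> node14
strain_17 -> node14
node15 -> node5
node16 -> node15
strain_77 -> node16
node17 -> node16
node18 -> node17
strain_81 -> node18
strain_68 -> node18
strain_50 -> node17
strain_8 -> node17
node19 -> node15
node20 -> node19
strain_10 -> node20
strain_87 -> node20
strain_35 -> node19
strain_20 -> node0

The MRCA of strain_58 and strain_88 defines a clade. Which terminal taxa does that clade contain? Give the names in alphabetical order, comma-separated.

Tracing strain_58: it sits inside (strain_58,strain_17).
Tracing strain_88: it sits inside (strain_88,strain_38).
The smallest clade enclosing both is ((((strain_88,strain_38),strain_1),strain_56),(((strain_72,((strain_55,strain_52,(strain_80,strain_89)),((strain_67,strain_70,strain_19),(strain_59,strain_6)))),(strain_58,strain_17)),((strain_77,((strain_81,strain_68),strain_50,strain_8)),((strain_10,strain_87),strain_35)))); the answer is its 24 terminal taxa in alphabetical order.

strain_1, strain_10, strain_17, strain_19, strain_35, strain_38, strain_50, strain_52, strain_55, strain_56, strain_58, strain_59, strain_6, strain_67, strain_68, strain_70, strain_72, strain_77, strain_8, strain_80, strain_81, strain_87, strain_88, strain_89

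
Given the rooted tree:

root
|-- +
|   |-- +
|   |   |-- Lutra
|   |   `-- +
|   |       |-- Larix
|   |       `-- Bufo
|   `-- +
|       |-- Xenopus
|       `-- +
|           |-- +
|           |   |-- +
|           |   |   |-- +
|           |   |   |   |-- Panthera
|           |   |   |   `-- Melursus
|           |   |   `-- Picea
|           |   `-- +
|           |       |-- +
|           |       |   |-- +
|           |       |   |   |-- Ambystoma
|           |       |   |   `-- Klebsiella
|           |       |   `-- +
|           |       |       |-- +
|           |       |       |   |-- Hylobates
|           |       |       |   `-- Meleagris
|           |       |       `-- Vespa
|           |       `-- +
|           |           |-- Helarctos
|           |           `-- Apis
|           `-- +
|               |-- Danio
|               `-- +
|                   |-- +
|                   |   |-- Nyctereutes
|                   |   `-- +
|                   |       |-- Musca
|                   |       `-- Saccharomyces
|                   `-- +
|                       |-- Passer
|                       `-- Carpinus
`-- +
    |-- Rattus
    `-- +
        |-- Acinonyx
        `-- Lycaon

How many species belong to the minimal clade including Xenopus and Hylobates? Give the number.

17

The MRCA of Xenopus and Hylobates is the node subtending (Xenopus,((((Panthera,Melursus),Picea),(((Ambystoma,Klebsiella),((Hylobates,Meleagris),Vespa)),(Helarctos,Apis))),(Danio,((Nyctereutes,(Musca,Saccharomyces)),(Passer,Carpinus))))).
That clade contains 17 terminal taxa: Ambystoma, Apis, Carpinus, Danio, Helarctos, Hylobates, Klebsiella, Meleagris, Melursus, Musca, Nyctereutes, Panthera, Passer, Picea, Saccharomyces, Vespa, Xenopus.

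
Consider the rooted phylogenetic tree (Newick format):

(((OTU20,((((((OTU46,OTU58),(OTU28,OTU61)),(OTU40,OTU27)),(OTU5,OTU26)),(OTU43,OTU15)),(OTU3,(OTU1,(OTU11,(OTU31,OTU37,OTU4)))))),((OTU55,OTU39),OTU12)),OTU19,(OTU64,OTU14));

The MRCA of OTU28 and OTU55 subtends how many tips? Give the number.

20

The MRCA of OTU28 and OTU55 is the node subtending ((OTU20,((((((OTU46,OTU58),(OTU28,OTU61)),(OTU40,OTU27)),(OTU5,OTU26)),(OTU43,OTU15)),(OTU3,(OTU1,(OTU11,(OTU31,OTU37,OTU4)))))),((OTU55,OTU39),OTU12)).
That clade contains 20 terminal taxa: OTU1, OTU11, OTU12, OTU15, OTU20, OTU26, OTU27, OTU28, OTU3, OTU31, OTU37, OTU39, OTU4, OTU40, OTU43, OTU46, OTU5, OTU55, OTU58, OTU61.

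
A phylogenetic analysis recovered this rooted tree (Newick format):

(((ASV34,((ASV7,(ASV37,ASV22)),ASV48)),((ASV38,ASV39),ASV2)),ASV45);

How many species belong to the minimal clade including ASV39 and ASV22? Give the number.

8

The MRCA of ASV39 and ASV22 is the node subtending ((ASV34,((ASV7,(ASV37,ASV22)),ASV48)),((ASV38,ASV39),ASV2)).
That clade contains 8 terminal taxa: ASV2, ASV22, ASV34, ASV37, ASV38, ASV39, ASV48, ASV7.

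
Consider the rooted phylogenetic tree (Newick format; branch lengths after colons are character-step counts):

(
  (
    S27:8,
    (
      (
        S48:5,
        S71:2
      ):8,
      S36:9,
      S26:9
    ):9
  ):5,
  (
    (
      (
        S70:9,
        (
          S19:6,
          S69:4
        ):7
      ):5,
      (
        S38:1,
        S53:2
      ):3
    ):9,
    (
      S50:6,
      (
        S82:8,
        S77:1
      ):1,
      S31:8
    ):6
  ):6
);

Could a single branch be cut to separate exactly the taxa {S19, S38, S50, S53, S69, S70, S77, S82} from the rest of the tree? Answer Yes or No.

The MRCA of the listed taxa subtends (((S70,(S19,S69)),(S38,S53)),(S50,(S82,S77),S31)).
That clade also contains S31, which is not in the proposed group, so the group is not monophyletic.

No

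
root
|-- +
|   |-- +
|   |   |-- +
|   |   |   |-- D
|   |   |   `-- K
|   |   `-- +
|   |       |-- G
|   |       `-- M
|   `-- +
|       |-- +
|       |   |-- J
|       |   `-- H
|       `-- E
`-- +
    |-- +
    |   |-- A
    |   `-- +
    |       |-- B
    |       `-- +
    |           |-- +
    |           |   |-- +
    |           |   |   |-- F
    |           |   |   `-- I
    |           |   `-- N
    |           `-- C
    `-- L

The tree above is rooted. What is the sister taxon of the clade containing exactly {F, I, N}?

The clade containing exactly {F, I, N} attaches to the tree at the node subtending (((F,I),N),C).
The other lineage descending from that same node — the sister group — is the single tip C.

C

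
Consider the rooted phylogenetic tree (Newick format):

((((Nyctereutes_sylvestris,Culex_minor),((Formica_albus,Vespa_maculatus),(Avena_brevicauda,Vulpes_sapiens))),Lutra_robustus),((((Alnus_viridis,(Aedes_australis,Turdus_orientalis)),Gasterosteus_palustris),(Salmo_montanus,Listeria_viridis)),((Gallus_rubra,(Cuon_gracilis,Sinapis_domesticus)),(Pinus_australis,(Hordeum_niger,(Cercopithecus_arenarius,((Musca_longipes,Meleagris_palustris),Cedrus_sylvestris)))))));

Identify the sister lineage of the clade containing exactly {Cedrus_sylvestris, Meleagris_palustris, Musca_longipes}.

Cercopithecus_arenarius

The clade containing exactly {Cedrus_sylvestris, Meleagris_palustris, Musca_longipes} attaches to the tree at the node subtending (Cercopithecus_arenarius,((Musca_longipes,Meleagris_palustris),Cedrus_sylvestris)).
The other lineage descending from that same node — the sister group — is the single tip Cercopithecus_arenarius.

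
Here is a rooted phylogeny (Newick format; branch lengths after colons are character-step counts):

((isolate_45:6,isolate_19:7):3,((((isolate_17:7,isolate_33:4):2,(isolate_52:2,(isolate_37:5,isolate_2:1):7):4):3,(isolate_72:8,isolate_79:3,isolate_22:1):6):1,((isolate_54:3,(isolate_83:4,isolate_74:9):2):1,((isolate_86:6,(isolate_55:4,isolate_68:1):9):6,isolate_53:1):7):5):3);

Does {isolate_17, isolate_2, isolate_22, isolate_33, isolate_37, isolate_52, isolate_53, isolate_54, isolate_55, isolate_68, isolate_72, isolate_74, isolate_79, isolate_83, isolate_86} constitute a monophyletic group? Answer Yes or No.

The most recent common ancestor of these taxa subtends ((((isolate_17,isolate_33),(isolate_52,(isolate_37,isolate_2))),(isolate_72,isolate_79,isolate_22)),((isolate_54,(isolate_83,isolate_74)),((isolate_86,(isolate_55,isolate_68)),isolate_53))).
That clade has exactly 15 tips — every listed taxon and nothing else — so the group is monophyletic.

Yes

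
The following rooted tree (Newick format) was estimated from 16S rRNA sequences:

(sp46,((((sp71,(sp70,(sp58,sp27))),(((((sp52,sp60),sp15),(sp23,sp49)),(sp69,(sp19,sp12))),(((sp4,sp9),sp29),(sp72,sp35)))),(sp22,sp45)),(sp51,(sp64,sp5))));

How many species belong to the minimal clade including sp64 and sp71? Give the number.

The MRCA of sp64 and sp71 is the node subtending ((((sp71,(sp70,(sp58,sp27))),(((((sp52,sp60),sp15),(sp23,sp49)),(sp69,(sp19,sp12))),(((sp4,sp9),sp29),(sp72,sp35)))),(sp22,sp45)),(sp51,(sp64,sp5))).
That clade contains 22 terminal taxa: sp12, sp15, sp19, sp22, sp23, sp27, sp29, sp35, sp4, sp45, sp49, sp5, sp51, sp52, sp58, sp60, sp64, sp69, sp70, sp71, sp72, sp9.

22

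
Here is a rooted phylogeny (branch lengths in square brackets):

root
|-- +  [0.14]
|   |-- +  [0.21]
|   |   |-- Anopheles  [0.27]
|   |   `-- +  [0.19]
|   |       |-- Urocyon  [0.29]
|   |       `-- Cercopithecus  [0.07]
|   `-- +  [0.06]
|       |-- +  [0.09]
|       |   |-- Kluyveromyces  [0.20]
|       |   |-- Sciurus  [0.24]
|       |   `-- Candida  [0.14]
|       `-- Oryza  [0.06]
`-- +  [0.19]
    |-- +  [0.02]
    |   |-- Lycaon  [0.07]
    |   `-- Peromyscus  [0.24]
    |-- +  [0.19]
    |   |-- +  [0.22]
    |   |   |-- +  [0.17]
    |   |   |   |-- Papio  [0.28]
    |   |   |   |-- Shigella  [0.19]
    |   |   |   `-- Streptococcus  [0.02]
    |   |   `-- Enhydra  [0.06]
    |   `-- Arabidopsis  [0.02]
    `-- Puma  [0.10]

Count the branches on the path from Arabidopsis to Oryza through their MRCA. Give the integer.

6

The MRCA of Arabidopsis and Oryza is the root of the tree.
From Arabidopsis up to that node: 3 branches. From Oryza up to the same node: 3 branches. Total: 3 + 3 = 6.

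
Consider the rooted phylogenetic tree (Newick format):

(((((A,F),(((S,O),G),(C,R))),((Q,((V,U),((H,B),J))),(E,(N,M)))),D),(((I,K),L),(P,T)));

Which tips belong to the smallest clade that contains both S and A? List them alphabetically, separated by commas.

A, C, F, G, O, R, S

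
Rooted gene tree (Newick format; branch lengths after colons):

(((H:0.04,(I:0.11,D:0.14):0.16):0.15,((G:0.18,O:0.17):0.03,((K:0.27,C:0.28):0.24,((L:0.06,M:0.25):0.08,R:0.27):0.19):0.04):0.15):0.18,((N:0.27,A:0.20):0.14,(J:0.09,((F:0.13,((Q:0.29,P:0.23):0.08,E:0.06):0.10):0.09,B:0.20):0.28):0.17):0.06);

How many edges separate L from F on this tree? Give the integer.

11

The MRCA of L and F is the root of the tree.
From L up to that node: 6 branches. From F up to the same node: 5 branches. Total: 6 + 5 = 11.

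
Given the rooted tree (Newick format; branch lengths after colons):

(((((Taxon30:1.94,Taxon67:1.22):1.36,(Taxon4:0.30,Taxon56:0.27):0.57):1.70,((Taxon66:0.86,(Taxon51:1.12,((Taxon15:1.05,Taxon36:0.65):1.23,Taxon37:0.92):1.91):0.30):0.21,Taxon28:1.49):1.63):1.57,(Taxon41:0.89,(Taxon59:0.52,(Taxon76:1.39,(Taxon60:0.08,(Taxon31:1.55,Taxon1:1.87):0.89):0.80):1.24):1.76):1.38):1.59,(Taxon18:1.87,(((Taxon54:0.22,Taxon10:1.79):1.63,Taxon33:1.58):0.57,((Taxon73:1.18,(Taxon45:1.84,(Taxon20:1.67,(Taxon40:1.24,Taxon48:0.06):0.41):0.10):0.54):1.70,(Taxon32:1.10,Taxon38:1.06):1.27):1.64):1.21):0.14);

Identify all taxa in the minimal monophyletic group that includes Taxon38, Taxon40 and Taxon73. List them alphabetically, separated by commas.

Taxon20, Taxon32, Taxon38, Taxon40, Taxon45, Taxon48, Taxon73

Tracing Taxon38: it sits inside (Taxon32,Taxon38).
Tracing Taxon40: it sits inside (Taxon40,Taxon48).
Tracing Taxon73: it sits inside (Taxon73,(Taxon45,(Taxon20,(Taxon40,Taxon48)))).
The smallest clade enclosing all 3 is ((Taxon73,(Taxon45,(Taxon20,(Taxon40,Taxon48)))),(Taxon32,Taxon38)); the answer is its 7 terminal taxa in alphabetical order.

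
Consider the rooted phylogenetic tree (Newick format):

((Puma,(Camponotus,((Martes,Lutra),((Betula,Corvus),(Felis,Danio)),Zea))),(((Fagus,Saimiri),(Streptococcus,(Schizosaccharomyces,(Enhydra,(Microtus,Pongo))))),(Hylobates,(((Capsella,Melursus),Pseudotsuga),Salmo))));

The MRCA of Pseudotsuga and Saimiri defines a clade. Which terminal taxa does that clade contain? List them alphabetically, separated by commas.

Capsella, Enhydra, Fagus, Hylobates, Melursus, Microtus, Pongo, Pseudotsuga, Saimiri, Salmo, Schizosaccharomyces, Streptococcus

Tracing Pseudotsuga: it sits inside ((Capsella,Melursus),Pseudotsuga).
Tracing Saimiri: it sits inside (Fagus,Saimiri).
The smallest clade enclosing both is (((Fagus,Saimiri),(Streptococcus,(Schizosaccharomyces,(Enhydra,(Microtus,Pongo))))),(Hylobates,(((Capsella,Melursus),Pseudotsuga),Salmo))); the answer is its 12 terminal taxa in alphabetical order.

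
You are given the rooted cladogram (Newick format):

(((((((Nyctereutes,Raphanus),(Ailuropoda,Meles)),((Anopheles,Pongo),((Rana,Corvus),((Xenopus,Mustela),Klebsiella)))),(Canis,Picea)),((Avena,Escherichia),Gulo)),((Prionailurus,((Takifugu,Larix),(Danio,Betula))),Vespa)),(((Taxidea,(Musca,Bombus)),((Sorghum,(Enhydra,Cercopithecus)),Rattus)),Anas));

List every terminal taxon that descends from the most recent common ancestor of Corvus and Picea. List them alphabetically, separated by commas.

Tracing Corvus: it sits inside (Rana,Corvus).
Tracing Picea: it sits inside (Canis,Picea).
The smallest clade enclosing both is ((((Nyctereutes,Raphanus),(Ailuropoda,Meles)),((Anopheles,Pongo),((Rana,Corvus),((Xenopus,Mustela),Klebsiella)))),(Canis,Picea)); the answer is its 13 terminal taxa in alphabetical order.

Ailuropoda, Anopheles, Canis, Corvus, Klebsiella, Meles, Mustela, Nyctereutes, Picea, Pongo, Rana, Raphanus, Xenopus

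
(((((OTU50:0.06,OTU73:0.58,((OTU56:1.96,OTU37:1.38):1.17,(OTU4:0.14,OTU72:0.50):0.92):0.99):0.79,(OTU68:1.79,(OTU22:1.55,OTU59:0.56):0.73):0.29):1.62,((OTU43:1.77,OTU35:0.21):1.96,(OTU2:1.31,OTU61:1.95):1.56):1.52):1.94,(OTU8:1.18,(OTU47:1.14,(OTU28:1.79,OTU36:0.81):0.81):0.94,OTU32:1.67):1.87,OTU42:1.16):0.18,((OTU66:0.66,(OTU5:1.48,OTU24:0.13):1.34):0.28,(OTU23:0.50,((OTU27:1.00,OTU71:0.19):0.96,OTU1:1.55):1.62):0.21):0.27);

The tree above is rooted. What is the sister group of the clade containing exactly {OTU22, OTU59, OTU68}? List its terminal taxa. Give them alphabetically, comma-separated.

The clade containing exactly {OTU22, OTU59, OTU68} attaches to the tree at the node subtending ((OTU50,OTU73,((OTU56,OTU37),(OTU4,OTU72))),(OTU68,(OTU22,OTU59))).
The other lineage descending from that same node — the sister group — is (OTU50,OTU73,((OTU56,OTU37),(OTU4,OTU72))); its 6 tips in alphabetical order are the answer.

OTU37, OTU4, OTU50, OTU56, OTU72, OTU73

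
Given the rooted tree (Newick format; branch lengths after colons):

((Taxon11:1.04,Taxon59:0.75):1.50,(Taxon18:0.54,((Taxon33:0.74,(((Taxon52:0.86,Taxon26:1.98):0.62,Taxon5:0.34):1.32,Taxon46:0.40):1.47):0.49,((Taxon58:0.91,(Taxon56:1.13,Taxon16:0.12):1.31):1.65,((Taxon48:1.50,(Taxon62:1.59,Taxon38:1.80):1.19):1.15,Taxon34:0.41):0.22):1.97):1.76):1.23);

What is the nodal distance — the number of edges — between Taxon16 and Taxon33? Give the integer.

6

The MRCA of Taxon16 and Taxon33 is the node subtending ((Taxon33,(((Taxon52,Taxon26),Taxon5),Taxon46)),((Taxon58,(Taxon56,Taxon16)),((Taxon48,(Taxon62,Taxon38)),Taxon34))).
From Taxon16 up to that node: 4 branches. From Taxon33 up to the same node: 2 branches. Total: 4 + 2 = 6.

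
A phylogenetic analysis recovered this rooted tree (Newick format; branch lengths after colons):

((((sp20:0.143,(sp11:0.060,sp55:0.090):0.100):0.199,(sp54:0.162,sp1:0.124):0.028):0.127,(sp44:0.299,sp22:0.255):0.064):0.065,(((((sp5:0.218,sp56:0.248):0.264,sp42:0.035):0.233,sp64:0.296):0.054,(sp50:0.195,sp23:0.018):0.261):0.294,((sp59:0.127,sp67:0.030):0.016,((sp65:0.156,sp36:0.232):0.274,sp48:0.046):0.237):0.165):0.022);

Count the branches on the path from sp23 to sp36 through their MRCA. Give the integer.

The MRCA of sp23 and sp36 is the node subtending (((((sp5,sp56),sp42),sp64),(sp50,sp23)),((sp59,sp67),((sp65,sp36),sp48))).
From sp23 up to that node: 3 branches. From sp36 up to the same node: 4 branches. Total: 3 + 4 = 7.

7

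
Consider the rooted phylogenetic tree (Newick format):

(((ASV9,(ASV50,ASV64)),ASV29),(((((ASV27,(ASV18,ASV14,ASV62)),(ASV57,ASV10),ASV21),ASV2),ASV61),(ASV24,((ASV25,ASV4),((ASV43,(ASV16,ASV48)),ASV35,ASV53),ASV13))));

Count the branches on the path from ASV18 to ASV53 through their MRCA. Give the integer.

10

The MRCA of ASV18 and ASV53 is the node subtending (((((ASV27,(ASV18,ASV14,ASV62)),(ASV57,ASV10),ASV21),ASV2),ASV61),(ASV24,((ASV25,ASV4),((ASV43,(ASV16,ASV48)),ASV35,ASV53),ASV13))).
From ASV18 up to that node: 6 branches. From ASV53 up to the same node: 4 branches. Total: 6 + 4 = 10.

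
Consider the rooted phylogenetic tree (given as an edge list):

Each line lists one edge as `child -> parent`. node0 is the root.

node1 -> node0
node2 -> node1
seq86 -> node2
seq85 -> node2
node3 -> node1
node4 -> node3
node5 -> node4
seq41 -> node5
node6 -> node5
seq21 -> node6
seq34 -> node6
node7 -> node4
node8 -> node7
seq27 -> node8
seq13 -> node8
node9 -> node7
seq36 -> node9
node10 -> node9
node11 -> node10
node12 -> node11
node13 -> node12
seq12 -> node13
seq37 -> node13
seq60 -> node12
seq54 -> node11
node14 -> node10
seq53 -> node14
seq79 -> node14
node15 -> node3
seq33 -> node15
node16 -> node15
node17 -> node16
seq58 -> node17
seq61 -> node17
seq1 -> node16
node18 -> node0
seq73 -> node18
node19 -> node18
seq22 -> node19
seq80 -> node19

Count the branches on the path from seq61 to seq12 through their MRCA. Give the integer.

12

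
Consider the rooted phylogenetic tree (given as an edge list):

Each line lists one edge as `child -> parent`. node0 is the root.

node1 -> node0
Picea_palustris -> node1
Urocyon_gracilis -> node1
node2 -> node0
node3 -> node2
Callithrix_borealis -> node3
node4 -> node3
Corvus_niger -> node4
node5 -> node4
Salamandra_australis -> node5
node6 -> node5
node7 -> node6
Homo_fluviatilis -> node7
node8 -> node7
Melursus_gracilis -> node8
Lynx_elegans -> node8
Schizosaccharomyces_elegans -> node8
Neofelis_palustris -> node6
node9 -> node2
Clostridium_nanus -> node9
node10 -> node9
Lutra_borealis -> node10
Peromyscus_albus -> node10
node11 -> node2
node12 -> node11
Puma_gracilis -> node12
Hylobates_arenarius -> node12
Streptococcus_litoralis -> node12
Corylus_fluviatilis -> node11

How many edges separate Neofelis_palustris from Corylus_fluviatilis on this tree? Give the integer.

7

The MRCA of Neofelis_palustris and Corylus_fluviatilis is the node subtending ((Callithrix_borealis,(Corvus_niger,(Salamandra_australis,((Homo_fluviatilis,(Melursus_gracilis,Lynx_elegans,Schizosaccharomyces_elegans)),Neofelis_palustris)))),(Clostridium_nanus,(Lutra_borealis,Peromyscus_albus)),((Puma_gracilis,Hylobates_arenarius,Streptococcus_litoralis),Corylus_fluviatilis)).
From Neofelis_palustris up to that node: 5 branches. From Corylus_fluviatilis up to the same node: 2 branches. Total: 5 + 2 = 7.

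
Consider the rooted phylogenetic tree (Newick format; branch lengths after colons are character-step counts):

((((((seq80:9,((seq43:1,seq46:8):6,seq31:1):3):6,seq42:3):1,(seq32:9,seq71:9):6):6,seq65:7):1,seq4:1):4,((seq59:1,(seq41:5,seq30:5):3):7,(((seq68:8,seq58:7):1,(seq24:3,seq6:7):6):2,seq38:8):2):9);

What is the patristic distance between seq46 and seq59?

52

The path runs seq46 → … → MRCA → … → seq59; the MRCA is the root of the tree.
Branch lengths along that path: 8 + 6 + 3 + 6 + 1 + 6 + 1 + 4 + 9 + 7 + 1 = 52.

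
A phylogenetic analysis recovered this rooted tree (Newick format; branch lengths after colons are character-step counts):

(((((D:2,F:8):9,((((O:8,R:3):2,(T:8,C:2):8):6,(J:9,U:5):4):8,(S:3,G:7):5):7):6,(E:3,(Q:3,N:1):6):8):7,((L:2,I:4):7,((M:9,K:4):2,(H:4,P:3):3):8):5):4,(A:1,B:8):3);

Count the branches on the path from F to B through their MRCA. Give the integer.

7

The MRCA of F and B is the root of the tree.
From F up to that node: 5 branches. From B up to the same node: 2 branches. Total: 5 + 2 = 7.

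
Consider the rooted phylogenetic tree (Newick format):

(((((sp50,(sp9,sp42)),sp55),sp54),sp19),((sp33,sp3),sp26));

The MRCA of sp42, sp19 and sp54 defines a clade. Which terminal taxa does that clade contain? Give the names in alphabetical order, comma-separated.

Tracing sp42: it sits inside (sp9,sp42).
Tracing sp19: it sits inside ((((sp50,(sp9,sp42)),sp55),sp54),sp19).
Tracing sp54: it sits inside (((sp50,(sp9,sp42)),sp55),sp54).
The smallest clade enclosing all 3 is ((((sp50,(sp9,sp42)),sp55),sp54),sp19); the answer is its 6 terminal taxa in alphabetical order.

sp19, sp42, sp50, sp54, sp55, sp9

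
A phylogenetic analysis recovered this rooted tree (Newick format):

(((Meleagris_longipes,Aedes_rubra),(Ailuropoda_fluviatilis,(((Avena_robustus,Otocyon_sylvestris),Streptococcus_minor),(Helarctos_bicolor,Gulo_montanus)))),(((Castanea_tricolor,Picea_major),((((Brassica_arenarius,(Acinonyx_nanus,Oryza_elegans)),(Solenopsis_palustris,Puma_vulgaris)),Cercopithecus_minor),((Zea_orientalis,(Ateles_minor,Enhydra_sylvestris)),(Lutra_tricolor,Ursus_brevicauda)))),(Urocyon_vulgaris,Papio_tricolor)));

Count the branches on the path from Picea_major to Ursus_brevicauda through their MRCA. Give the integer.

6

The MRCA of Picea_major and Ursus_brevicauda is the node subtending ((Castanea_tricolor,Picea_major),((((Brassica_arenarius,(Acinonyx_nanus,Oryza_elegans)),(Solenopsis_palustris,Puma_vulgaris)),Cercopithecus_minor),((Zea_orientalis,(Ateles_minor,Enhydra_sylvestris)),(Lutra_tricolor,Ursus_brevicauda)))).
From Picea_major up to that node: 2 branches. From Ursus_brevicauda up to the same node: 4 branches. Total: 2 + 4 = 6.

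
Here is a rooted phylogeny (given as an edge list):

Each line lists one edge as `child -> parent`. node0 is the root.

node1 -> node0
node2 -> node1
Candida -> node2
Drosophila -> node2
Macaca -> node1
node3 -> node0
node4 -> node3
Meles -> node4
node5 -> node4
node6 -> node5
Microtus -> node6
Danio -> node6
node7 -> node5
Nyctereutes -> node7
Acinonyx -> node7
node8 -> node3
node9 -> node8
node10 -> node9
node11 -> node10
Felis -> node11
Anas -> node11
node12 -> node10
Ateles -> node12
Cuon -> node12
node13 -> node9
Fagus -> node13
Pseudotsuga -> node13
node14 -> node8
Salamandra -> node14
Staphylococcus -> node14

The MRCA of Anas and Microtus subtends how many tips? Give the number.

The MRCA of Anas and Microtus is the node subtending ((Meles,((Microtus,Danio),(Nyctereutes,Acinonyx))),((((Felis,Anas),(Ateles,Cuon)),(Fagus,Pseudotsuga)),(Salamandra,Staphylococcus))).
That clade contains 13 terminal taxa: Acinonyx, Anas, Ateles, Cuon, Danio, Fagus, Felis, Meles, Microtus, Nyctereutes, Pseudotsuga, Salamandra, Staphylococcus.

13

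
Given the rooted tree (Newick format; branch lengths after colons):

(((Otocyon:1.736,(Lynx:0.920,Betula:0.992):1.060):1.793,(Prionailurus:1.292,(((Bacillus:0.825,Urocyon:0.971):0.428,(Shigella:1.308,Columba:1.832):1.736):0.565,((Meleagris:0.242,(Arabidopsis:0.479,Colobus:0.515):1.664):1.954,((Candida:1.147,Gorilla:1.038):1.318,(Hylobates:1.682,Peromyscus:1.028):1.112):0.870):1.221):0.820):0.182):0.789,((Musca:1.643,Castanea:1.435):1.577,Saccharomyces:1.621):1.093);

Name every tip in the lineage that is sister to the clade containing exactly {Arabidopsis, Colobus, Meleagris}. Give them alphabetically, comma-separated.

Candida, Gorilla, Hylobates, Peromyscus

The clade containing exactly {Arabidopsis, Colobus, Meleagris} attaches to the tree at the node subtending ((Meleagris,(Arabidopsis,Colobus)),((Candida,Gorilla),(Hylobates,Peromyscus))).
The other lineage descending from that same node — the sister group — is ((Candida,Gorilla),(Hylobates,Peromyscus)); its 4 tips in alphabetical order are the answer.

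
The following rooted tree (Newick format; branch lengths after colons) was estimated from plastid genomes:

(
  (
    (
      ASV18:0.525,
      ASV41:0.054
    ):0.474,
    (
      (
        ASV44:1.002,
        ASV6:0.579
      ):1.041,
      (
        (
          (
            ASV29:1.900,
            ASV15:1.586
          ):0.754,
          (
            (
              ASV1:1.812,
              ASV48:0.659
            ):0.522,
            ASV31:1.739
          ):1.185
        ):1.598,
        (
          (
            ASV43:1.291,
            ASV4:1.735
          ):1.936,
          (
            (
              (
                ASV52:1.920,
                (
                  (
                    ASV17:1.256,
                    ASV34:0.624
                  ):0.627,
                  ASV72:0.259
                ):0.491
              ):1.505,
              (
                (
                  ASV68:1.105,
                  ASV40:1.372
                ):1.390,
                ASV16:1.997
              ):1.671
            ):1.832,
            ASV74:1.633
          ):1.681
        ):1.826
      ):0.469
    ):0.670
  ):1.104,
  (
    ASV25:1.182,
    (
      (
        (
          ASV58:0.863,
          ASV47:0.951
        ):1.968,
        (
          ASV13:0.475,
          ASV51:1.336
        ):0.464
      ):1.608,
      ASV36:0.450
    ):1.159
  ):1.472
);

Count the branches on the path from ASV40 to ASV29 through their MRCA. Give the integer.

9

The MRCA of ASV40 and ASV29 is the node subtending (((ASV29,ASV15),((ASV1,ASV48),ASV31)),((ASV43,ASV4),(((ASV52,((ASV17,ASV34),ASV72)),((ASV68,ASV40),ASV16)),ASV74))).
From ASV40 up to that node: 6 branches. From ASV29 up to the same node: 3 branches. Total: 6 + 3 = 9.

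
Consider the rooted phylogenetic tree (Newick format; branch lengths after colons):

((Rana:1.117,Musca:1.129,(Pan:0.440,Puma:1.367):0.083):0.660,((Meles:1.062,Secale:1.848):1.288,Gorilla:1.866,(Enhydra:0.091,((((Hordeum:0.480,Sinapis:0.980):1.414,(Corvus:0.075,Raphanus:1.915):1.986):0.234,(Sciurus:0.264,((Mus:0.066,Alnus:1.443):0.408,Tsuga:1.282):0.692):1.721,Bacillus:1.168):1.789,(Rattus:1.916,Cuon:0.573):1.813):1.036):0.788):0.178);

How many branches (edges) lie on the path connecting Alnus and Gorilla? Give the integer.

The MRCA of Alnus and Gorilla is the node subtending ((Meles,Secale),Gorilla,(Enhydra,((((Hordeum,Sinapis),(Corvus,Raphanus)),(Sciurus,((Mus,Alnus),Tsuga)),Bacillus),(Rattus,Cuon)))).
From Alnus up to that node: 7 branches. From Gorilla up to the same node: 1 branch. Total: 7 + 1 = 8.

8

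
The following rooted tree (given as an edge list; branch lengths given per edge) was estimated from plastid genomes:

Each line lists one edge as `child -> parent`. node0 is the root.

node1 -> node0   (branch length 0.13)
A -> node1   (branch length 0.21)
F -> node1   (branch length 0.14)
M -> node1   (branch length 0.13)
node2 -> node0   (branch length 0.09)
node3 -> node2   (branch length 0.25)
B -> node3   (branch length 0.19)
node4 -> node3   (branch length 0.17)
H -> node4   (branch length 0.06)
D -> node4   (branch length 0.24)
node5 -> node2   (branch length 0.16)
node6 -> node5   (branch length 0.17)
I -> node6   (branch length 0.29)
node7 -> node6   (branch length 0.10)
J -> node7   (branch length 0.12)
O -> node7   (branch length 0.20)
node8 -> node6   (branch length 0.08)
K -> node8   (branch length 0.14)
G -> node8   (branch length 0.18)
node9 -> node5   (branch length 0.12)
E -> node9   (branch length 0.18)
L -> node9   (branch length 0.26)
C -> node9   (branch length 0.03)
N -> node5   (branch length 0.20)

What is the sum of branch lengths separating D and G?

1.25

The path runs D → … → MRCA → … → G; the MRCA is the node subtending ((B,(H,D)),((I,(J,O),(K,G)),(E,L,C),N)).
Branch lengths along that path: 0.24 + 0.17 + 0.25 + 0.16 + 0.17 + 0.08 + 0.18 = 1.25.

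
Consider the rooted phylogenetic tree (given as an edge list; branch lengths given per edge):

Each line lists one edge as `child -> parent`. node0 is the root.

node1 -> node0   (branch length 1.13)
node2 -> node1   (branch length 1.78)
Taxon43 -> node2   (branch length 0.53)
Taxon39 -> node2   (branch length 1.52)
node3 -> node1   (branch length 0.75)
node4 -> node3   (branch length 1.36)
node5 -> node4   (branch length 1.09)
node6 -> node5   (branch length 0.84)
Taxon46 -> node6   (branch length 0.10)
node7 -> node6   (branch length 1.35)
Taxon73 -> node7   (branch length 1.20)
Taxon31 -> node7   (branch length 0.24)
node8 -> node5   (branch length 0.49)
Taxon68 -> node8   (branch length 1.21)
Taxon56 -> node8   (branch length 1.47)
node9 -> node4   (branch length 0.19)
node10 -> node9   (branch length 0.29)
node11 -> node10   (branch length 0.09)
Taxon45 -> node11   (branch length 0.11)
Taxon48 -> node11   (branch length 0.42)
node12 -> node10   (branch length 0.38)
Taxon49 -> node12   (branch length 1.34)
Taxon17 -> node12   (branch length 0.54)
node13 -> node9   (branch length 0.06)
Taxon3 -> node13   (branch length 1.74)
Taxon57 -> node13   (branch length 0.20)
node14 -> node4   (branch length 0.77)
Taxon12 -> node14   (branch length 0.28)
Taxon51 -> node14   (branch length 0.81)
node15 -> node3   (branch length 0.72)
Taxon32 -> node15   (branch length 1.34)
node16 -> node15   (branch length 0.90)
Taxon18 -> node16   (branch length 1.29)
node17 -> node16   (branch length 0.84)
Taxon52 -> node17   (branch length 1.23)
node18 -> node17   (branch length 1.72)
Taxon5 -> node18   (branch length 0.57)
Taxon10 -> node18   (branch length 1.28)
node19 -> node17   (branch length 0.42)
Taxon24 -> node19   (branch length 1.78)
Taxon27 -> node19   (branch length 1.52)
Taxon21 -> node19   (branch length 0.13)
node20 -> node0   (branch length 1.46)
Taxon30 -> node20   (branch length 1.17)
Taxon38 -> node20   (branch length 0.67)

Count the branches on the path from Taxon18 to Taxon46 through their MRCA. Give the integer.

The MRCA of Taxon18 and Taxon46 is the node subtending ((((Taxon46,(Taxon73,Taxon31)),(Taxon68,Taxon56)),(((Taxon45,Taxon48),(Taxon49,Taxon17)),(Taxon3,Taxon57)),(Taxon12,Taxon51)),(Taxon32,(Taxon18,(Taxon52,(Taxon5,Taxon10),(Taxon24,Taxon27,Taxon21))))).
From Taxon18 up to that node: 3 branches. From Taxon46 up to the same node: 4 branches. Total: 3 + 4 = 7.

7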